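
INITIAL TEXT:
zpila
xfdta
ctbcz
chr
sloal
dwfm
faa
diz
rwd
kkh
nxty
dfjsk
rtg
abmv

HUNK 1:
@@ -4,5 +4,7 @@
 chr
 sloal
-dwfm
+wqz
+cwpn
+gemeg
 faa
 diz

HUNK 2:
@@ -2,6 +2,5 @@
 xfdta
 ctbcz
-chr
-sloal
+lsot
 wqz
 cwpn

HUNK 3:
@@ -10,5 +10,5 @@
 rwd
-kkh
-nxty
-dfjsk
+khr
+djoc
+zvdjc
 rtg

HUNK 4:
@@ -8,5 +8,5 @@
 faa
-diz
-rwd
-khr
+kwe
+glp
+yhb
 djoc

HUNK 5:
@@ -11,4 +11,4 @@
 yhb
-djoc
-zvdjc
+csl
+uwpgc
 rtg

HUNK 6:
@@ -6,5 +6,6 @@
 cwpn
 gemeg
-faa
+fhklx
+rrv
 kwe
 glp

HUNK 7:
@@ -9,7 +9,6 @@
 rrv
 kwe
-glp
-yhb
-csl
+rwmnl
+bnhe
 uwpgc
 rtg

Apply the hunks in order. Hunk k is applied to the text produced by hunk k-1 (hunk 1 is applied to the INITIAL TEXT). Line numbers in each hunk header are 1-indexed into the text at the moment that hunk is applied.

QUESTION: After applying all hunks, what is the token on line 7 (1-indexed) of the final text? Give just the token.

Hunk 1: at line 4 remove [dwfm] add [wqz,cwpn,gemeg] -> 16 lines: zpila xfdta ctbcz chr sloal wqz cwpn gemeg faa diz rwd kkh nxty dfjsk rtg abmv
Hunk 2: at line 2 remove [chr,sloal] add [lsot] -> 15 lines: zpila xfdta ctbcz lsot wqz cwpn gemeg faa diz rwd kkh nxty dfjsk rtg abmv
Hunk 3: at line 10 remove [kkh,nxty,dfjsk] add [khr,djoc,zvdjc] -> 15 lines: zpila xfdta ctbcz lsot wqz cwpn gemeg faa diz rwd khr djoc zvdjc rtg abmv
Hunk 4: at line 8 remove [diz,rwd,khr] add [kwe,glp,yhb] -> 15 lines: zpila xfdta ctbcz lsot wqz cwpn gemeg faa kwe glp yhb djoc zvdjc rtg abmv
Hunk 5: at line 11 remove [djoc,zvdjc] add [csl,uwpgc] -> 15 lines: zpila xfdta ctbcz lsot wqz cwpn gemeg faa kwe glp yhb csl uwpgc rtg abmv
Hunk 6: at line 6 remove [faa] add [fhklx,rrv] -> 16 lines: zpila xfdta ctbcz lsot wqz cwpn gemeg fhklx rrv kwe glp yhb csl uwpgc rtg abmv
Hunk 7: at line 9 remove [glp,yhb,csl] add [rwmnl,bnhe] -> 15 lines: zpila xfdta ctbcz lsot wqz cwpn gemeg fhklx rrv kwe rwmnl bnhe uwpgc rtg abmv
Final line 7: gemeg

Answer: gemeg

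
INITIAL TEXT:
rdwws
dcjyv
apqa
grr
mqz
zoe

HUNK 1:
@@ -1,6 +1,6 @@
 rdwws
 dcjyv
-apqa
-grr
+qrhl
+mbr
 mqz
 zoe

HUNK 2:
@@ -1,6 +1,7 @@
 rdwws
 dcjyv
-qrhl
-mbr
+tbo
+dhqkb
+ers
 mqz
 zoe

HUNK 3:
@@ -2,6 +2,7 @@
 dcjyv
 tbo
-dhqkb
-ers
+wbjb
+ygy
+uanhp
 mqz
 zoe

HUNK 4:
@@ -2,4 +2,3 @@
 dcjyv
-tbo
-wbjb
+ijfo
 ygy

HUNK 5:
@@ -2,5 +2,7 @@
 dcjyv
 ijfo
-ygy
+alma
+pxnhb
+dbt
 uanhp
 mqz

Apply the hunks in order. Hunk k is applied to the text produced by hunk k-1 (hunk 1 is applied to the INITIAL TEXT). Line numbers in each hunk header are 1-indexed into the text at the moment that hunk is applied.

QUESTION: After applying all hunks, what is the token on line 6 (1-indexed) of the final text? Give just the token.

Hunk 1: at line 1 remove [apqa,grr] add [qrhl,mbr] -> 6 lines: rdwws dcjyv qrhl mbr mqz zoe
Hunk 2: at line 1 remove [qrhl,mbr] add [tbo,dhqkb,ers] -> 7 lines: rdwws dcjyv tbo dhqkb ers mqz zoe
Hunk 3: at line 2 remove [dhqkb,ers] add [wbjb,ygy,uanhp] -> 8 lines: rdwws dcjyv tbo wbjb ygy uanhp mqz zoe
Hunk 4: at line 2 remove [tbo,wbjb] add [ijfo] -> 7 lines: rdwws dcjyv ijfo ygy uanhp mqz zoe
Hunk 5: at line 2 remove [ygy] add [alma,pxnhb,dbt] -> 9 lines: rdwws dcjyv ijfo alma pxnhb dbt uanhp mqz zoe
Final line 6: dbt

Answer: dbt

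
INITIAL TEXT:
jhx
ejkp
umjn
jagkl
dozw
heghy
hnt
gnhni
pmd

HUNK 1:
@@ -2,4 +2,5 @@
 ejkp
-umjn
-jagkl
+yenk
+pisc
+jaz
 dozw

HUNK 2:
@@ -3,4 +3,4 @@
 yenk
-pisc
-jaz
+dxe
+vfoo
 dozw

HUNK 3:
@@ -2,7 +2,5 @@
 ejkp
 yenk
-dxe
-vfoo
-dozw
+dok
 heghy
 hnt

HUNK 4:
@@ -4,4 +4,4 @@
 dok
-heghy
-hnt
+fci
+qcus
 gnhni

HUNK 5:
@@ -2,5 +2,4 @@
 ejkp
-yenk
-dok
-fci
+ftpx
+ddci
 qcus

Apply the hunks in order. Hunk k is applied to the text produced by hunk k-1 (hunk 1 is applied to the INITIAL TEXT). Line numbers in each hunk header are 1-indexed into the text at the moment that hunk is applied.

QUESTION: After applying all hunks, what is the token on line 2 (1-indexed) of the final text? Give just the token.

Answer: ejkp

Derivation:
Hunk 1: at line 2 remove [umjn,jagkl] add [yenk,pisc,jaz] -> 10 lines: jhx ejkp yenk pisc jaz dozw heghy hnt gnhni pmd
Hunk 2: at line 3 remove [pisc,jaz] add [dxe,vfoo] -> 10 lines: jhx ejkp yenk dxe vfoo dozw heghy hnt gnhni pmd
Hunk 3: at line 2 remove [dxe,vfoo,dozw] add [dok] -> 8 lines: jhx ejkp yenk dok heghy hnt gnhni pmd
Hunk 4: at line 4 remove [heghy,hnt] add [fci,qcus] -> 8 lines: jhx ejkp yenk dok fci qcus gnhni pmd
Hunk 5: at line 2 remove [yenk,dok,fci] add [ftpx,ddci] -> 7 lines: jhx ejkp ftpx ddci qcus gnhni pmd
Final line 2: ejkp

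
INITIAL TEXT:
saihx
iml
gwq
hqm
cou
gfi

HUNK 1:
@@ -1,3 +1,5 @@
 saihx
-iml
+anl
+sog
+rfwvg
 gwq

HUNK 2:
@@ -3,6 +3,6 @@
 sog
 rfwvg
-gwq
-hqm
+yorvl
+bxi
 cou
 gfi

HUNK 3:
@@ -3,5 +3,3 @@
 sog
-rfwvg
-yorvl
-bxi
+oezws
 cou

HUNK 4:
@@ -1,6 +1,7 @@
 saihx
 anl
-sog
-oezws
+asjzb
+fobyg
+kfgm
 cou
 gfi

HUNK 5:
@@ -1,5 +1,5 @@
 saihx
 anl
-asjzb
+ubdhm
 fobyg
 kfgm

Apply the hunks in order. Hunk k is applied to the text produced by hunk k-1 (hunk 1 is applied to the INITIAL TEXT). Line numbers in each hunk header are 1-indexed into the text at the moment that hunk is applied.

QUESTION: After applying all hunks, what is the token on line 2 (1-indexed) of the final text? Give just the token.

Hunk 1: at line 1 remove [iml] add [anl,sog,rfwvg] -> 8 lines: saihx anl sog rfwvg gwq hqm cou gfi
Hunk 2: at line 3 remove [gwq,hqm] add [yorvl,bxi] -> 8 lines: saihx anl sog rfwvg yorvl bxi cou gfi
Hunk 3: at line 3 remove [rfwvg,yorvl,bxi] add [oezws] -> 6 lines: saihx anl sog oezws cou gfi
Hunk 4: at line 1 remove [sog,oezws] add [asjzb,fobyg,kfgm] -> 7 lines: saihx anl asjzb fobyg kfgm cou gfi
Hunk 5: at line 1 remove [asjzb] add [ubdhm] -> 7 lines: saihx anl ubdhm fobyg kfgm cou gfi
Final line 2: anl

Answer: anl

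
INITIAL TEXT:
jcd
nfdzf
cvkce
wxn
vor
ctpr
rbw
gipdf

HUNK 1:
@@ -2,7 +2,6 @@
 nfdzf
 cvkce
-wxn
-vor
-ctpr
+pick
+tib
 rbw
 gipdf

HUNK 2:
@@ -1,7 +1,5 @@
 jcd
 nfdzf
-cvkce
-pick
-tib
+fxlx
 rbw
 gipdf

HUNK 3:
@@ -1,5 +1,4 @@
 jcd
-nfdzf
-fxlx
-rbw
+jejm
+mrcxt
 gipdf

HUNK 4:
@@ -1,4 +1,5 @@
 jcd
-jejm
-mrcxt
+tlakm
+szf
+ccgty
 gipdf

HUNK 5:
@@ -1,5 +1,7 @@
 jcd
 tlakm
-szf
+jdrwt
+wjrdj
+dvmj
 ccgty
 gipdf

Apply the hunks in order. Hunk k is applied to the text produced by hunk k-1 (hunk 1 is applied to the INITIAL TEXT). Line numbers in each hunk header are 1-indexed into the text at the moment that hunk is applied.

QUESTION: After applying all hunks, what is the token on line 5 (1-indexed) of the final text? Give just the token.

Answer: dvmj

Derivation:
Hunk 1: at line 2 remove [wxn,vor,ctpr] add [pick,tib] -> 7 lines: jcd nfdzf cvkce pick tib rbw gipdf
Hunk 2: at line 1 remove [cvkce,pick,tib] add [fxlx] -> 5 lines: jcd nfdzf fxlx rbw gipdf
Hunk 3: at line 1 remove [nfdzf,fxlx,rbw] add [jejm,mrcxt] -> 4 lines: jcd jejm mrcxt gipdf
Hunk 4: at line 1 remove [jejm,mrcxt] add [tlakm,szf,ccgty] -> 5 lines: jcd tlakm szf ccgty gipdf
Hunk 5: at line 1 remove [szf] add [jdrwt,wjrdj,dvmj] -> 7 lines: jcd tlakm jdrwt wjrdj dvmj ccgty gipdf
Final line 5: dvmj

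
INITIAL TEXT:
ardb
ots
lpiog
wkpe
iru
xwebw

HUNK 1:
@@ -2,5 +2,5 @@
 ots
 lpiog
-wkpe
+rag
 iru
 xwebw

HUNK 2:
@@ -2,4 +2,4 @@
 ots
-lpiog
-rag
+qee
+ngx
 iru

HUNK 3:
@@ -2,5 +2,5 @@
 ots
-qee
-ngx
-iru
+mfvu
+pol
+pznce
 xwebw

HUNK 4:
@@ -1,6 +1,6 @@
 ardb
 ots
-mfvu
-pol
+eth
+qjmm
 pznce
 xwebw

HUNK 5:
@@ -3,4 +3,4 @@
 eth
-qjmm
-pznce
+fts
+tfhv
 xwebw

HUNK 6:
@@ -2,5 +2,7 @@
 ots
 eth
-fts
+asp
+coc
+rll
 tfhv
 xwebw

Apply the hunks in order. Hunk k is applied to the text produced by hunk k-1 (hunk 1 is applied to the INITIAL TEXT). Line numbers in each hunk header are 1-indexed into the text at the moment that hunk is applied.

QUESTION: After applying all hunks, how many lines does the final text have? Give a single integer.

Hunk 1: at line 2 remove [wkpe] add [rag] -> 6 lines: ardb ots lpiog rag iru xwebw
Hunk 2: at line 2 remove [lpiog,rag] add [qee,ngx] -> 6 lines: ardb ots qee ngx iru xwebw
Hunk 3: at line 2 remove [qee,ngx,iru] add [mfvu,pol,pznce] -> 6 lines: ardb ots mfvu pol pznce xwebw
Hunk 4: at line 1 remove [mfvu,pol] add [eth,qjmm] -> 6 lines: ardb ots eth qjmm pznce xwebw
Hunk 5: at line 3 remove [qjmm,pznce] add [fts,tfhv] -> 6 lines: ardb ots eth fts tfhv xwebw
Hunk 6: at line 2 remove [fts] add [asp,coc,rll] -> 8 lines: ardb ots eth asp coc rll tfhv xwebw
Final line count: 8

Answer: 8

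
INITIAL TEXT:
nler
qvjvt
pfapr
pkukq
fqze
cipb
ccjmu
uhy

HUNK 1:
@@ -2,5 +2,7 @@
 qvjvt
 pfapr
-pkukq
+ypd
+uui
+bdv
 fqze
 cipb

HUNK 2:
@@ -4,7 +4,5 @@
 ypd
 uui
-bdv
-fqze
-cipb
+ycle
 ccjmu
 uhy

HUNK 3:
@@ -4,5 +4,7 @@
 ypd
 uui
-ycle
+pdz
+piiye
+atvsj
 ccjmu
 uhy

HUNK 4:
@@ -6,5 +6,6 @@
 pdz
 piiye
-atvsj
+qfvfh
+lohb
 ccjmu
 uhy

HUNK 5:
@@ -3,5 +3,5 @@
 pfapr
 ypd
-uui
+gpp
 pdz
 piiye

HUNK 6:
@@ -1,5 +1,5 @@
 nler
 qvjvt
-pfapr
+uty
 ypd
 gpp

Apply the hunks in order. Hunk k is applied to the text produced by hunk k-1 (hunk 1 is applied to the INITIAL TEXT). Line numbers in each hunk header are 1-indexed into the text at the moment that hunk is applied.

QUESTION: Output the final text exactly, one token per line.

Answer: nler
qvjvt
uty
ypd
gpp
pdz
piiye
qfvfh
lohb
ccjmu
uhy

Derivation:
Hunk 1: at line 2 remove [pkukq] add [ypd,uui,bdv] -> 10 lines: nler qvjvt pfapr ypd uui bdv fqze cipb ccjmu uhy
Hunk 2: at line 4 remove [bdv,fqze,cipb] add [ycle] -> 8 lines: nler qvjvt pfapr ypd uui ycle ccjmu uhy
Hunk 3: at line 4 remove [ycle] add [pdz,piiye,atvsj] -> 10 lines: nler qvjvt pfapr ypd uui pdz piiye atvsj ccjmu uhy
Hunk 4: at line 6 remove [atvsj] add [qfvfh,lohb] -> 11 lines: nler qvjvt pfapr ypd uui pdz piiye qfvfh lohb ccjmu uhy
Hunk 5: at line 3 remove [uui] add [gpp] -> 11 lines: nler qvjvt pfapr ypd gpp pdz piiye qfvfh lohb ccjmu uhy
Hunk 6: at line 1 remove [pfapr] add [uty] -> 11 lines: nler qvjvt uty ypd gpp pdz piiye qfvfh lohb ccjmu uhy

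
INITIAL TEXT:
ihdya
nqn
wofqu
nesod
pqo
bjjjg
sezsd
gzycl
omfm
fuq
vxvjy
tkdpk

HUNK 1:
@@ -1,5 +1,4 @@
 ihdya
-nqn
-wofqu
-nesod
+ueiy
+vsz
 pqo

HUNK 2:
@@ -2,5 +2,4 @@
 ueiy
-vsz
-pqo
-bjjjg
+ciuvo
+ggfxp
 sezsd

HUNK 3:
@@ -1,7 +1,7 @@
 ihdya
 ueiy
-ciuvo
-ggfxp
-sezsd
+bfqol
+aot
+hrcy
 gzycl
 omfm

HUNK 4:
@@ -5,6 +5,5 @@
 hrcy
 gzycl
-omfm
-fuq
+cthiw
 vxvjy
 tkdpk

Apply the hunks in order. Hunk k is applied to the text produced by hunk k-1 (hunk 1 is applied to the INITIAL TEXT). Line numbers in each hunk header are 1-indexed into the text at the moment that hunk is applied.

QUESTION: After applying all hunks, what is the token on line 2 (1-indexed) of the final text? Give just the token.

Hunk 1: at line 1 remove [nqn,wofqu,nesod] add [ueiy,vsz] -> 11 lines: ihdya ueiy vsz pqo bjjjg sezsd gzycl omfm fuq vxvjy tkdpk
Hunk 2: at line 2 remove [vsz,pqo,bjjjg] add [ciuvo,ggfxp] -> 10 lines: ihdya ueiy ciuvo ggfxp sezsd gzycl omfm fuq vxvjy tkdpk
Hunk 3: at line 1 remove [ciuvo,ggfxp,sezsd] add [bfqol,aot,hrcy] -> 10 lines: ihdya ueiy bfqol aot hrcy gzycl omfm fuq vxvjy tkdpk
Hunk 4: at line 5 remove [omfm,fuq] add [cthiw] -> 9 lines: ihdya ueiy bfqol aot hrcy gzycl cthiw vxvjy tkdpk
Final line 2: ueiy

Answer: ueiy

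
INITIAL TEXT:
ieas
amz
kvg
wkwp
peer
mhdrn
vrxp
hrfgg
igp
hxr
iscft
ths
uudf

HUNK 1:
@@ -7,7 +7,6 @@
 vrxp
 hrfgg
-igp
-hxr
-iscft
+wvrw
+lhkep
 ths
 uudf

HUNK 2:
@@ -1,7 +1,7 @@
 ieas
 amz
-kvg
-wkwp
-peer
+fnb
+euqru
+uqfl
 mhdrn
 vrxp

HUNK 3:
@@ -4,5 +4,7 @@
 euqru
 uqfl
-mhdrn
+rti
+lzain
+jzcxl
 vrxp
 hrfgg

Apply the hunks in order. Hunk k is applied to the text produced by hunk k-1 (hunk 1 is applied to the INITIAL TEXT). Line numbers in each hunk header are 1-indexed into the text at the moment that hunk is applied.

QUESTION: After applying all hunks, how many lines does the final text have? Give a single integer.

Hunk 1: at line 7 remove [igp,hxr,iscft] add [wvrw,lhkep] -> 12 lines: ieas amz kvg wkwp peer mhdrn vrxp hrfgg wvrw lhkep ths uudf
Hunk 2: at line 1 remove [kvg,wkwp,peer] add [fnb,euqru,uqfl] -> 12 lines: ieas amz fnb euqru uqfl mhdrn vrxp hrfgg wvrw lhkep ths uudf
Hunk 3: at line 4 remove [mhdrn] add [rti,lzain,jzcxl] -> 14 lines: ieas amz fnb euqru uqfl rti lzain jzcxl vrxp hrfgg wvrw lhkep ths uudf
Final line count: 14

Answer: 14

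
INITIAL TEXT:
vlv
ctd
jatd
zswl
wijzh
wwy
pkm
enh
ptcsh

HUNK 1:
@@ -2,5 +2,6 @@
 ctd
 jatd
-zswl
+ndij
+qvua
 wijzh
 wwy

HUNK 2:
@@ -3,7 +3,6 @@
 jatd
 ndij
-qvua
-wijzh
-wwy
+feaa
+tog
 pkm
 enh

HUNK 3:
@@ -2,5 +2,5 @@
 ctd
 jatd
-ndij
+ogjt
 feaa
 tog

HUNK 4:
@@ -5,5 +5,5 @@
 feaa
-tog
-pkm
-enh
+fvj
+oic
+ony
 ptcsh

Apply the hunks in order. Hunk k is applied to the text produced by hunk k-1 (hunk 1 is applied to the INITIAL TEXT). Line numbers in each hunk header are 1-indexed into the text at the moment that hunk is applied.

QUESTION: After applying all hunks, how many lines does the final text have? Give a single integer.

Hunk 1: at line 2 remove [zswl] add [ndij,qvua] -> 10 lines: vlv ctd jatd ndij qvua wijzh wwy pkm enh ptcsh
Hunk 2: at line 3 remove [qvua,wijzh,wwy] add [feaa,tog] -> 9 lines: vlv ctd jatd ndij feaa tog pkm enh ptcsh
Hunk 3: at line 2 remove [ndij] add [ogjt] -> 9 lines: vlv ctd jatd ogjt feaa tog pkm enh ptcsh
Hunk 4: at line 5 remove [tog,pkm,enh] add [fvj,oic,ony] -> 9 lines: vlv ctd jatd ogjt feaa fvj oic ony ptcsh
Final line count: 9

Answer: 9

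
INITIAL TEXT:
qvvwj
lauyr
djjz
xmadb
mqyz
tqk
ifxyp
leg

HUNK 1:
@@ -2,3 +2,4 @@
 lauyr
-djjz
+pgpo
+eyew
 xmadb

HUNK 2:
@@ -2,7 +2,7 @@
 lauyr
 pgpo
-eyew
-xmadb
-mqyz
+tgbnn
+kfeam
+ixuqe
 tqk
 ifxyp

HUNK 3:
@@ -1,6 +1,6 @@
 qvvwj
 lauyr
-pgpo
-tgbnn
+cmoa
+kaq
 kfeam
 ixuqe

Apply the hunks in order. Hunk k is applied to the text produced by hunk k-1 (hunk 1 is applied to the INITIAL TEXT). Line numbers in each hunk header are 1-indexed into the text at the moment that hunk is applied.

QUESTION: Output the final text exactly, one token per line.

Hunk 1: at line 2 remove [djjz] add [pgpo,eyew] -> 9 lines: qvvwj lauyr pgpo eyew xmadb mqyz tqk ifxyp leg
Hunk 2: at line 2 remove [eyew,xmadb,mqyz] add [tgbnn,kfeam,ixuqe] -> 9 lines: qvvwj lauyr pgpo tgbnn kfeam ixuqe tqk ifxyp leg
Hunk 3: at line 1 remove [pgpo,tgbnn] add [cmoa,kaq] -> 9 lines: qvvwj lauyr cmoa kaq kfeam ixuqe tqk ifxyp leg

Answer: qvvwj
lauyr
cmoa
kaq
kfeam
ixuqe
tqk
ifxyp
leg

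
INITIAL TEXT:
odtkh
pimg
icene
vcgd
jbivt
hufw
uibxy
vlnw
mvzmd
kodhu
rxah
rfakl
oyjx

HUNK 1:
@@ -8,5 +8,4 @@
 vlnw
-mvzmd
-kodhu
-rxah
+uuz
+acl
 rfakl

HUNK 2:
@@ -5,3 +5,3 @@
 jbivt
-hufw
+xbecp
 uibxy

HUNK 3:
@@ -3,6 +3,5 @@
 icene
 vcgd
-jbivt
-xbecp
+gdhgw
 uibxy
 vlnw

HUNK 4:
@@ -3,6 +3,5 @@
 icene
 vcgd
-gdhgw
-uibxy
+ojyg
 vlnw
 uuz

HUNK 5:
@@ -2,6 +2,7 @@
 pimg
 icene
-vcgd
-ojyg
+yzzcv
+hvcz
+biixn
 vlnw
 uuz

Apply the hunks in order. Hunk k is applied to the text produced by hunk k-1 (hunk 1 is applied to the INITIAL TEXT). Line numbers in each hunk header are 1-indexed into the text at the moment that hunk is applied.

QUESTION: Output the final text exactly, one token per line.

Answer: odtkh
pimg
icene
yzzcv
hvcz
biixn
vlnw
uuz
acl
rfakl
oyjx

Derivation:
Hunk 1: at line 8 remove [mvzmd,kodhu,rxah] add [uuz,acl] -> 12 lines: odtkh pimg icene vcgd jbivt hufw uibxy vlnw uuz acl rfakl oyjx
Hunk 2: at line 5 remove [hufw] add [xbecp] -> 12 lines: odtkh pimg icene vcgd jbivt xbecp uibxy vlnw uuz acl rfakl oyjx
Hunk 3: at line 3 remove [jbivt,xbecp] add [gdhgw] -> 11 lines: odtkh pimg icene vcgd gdhgw uibxy vlnw uuz acl rfakl oyjx
Hunk 4: at line 3 remove [gdhgw,uibxy] add [ojyg] -> 10 lines: odtkh pimg icene vcgd ojyg vlnw uuz acl rfakl oyjx
Hunk 5: at line 2 remove [vcgd,ojyg] add [yzzcv,hvcz,biixn] -> 11 lines: odtkh pimg icene yzzcv hvcz biixn vlnw uuz acl rfakl oyjx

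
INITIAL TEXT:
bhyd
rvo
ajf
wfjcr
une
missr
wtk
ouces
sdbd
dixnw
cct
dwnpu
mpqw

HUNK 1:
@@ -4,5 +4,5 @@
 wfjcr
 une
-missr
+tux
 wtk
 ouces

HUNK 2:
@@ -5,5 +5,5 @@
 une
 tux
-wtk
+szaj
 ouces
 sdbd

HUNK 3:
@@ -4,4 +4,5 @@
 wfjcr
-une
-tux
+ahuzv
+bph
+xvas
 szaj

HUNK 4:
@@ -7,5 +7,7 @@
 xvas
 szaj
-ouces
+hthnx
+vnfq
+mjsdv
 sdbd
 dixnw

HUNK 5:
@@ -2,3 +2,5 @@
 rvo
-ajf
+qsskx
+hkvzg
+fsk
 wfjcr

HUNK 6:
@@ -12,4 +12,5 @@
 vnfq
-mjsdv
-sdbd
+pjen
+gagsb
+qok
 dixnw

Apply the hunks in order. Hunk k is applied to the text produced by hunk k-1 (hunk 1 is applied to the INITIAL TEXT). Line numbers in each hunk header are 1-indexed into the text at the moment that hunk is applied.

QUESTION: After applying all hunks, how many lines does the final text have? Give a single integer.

Hunk 1: at line 4 remove [missr] add [tux] -> 13 lines: bhyd rvo ajf wfjcr une tux wtk ouces sdbd dixnw cct dwnpu mpqw
Hunk 2: at line 5 remove [wtk] add [szaj] -> 13 lines: bhyd rvo ajf wfjcr une tux szaj ouces sdbd dixnw cct dwnpu mpqw
Hunk 3: at line 4 remove [une,tux] add [ahuzv,bph,xvas] -> 14 lines: bhyd rvo ajf wfjcr ahuzv bph xvas szaj ouces sdbd dixnw cct dwnpu mpqw
Hunk 4: at line 7 remove [ouces] add [hthnx,vnfq,mjsdv] -> 16 lines: bhyd rvo ajf wfjcr ahuzv bph xvas szaj hthnx vnfq mjsdv sdbd dixnw cct dwnpu mpqw
Hunk 5: at line 2 remove [ajf] add [qsskx,hkvzg,fsk] -> 18 lines: bhyd rvo qsskx hkvzg fsk wfjcr ahuzv bph xvas szaj hthnx vnfq mjsdv sdbd dixnw cct dwnpu mpqw
Hunk 6: at line 12 remove [mjsdv,sdbd] add [pjen,gagsb,qok] -> 19 lines: bhyd rvo qsskx hkvzg fsk wfjcr ahuzv bph xvas szaj hthnx vnfq pjen gagsb qok dixnw cct dwnpu mpqw
Final line count: 19

Answer: 19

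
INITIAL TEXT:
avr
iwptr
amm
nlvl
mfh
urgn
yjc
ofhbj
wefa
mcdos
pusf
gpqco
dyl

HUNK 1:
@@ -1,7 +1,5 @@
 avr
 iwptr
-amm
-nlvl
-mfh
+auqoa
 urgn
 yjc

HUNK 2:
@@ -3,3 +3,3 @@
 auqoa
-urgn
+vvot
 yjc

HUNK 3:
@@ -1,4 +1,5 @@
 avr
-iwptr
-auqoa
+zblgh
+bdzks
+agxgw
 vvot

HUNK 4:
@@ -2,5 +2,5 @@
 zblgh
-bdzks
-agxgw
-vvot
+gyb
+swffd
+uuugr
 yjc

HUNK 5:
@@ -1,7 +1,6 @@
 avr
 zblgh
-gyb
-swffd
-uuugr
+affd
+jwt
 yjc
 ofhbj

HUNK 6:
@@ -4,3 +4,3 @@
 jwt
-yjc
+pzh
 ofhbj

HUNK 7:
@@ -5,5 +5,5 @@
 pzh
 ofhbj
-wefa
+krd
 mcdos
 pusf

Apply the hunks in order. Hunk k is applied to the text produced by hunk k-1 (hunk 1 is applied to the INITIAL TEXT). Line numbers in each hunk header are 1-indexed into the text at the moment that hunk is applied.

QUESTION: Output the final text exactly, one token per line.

Answer: avr
zblgh
affd
jwt
pzh
ofhbj
krd
mcdos
pusf
gpqco
dyl

Derivation:
Hunk 1: at line 1 remove [amm,nlvl,mfh] add [auqoa] -> 11 lines: avr iwptr auqoa urgn yjc ofhbj wefa mcdos pusf gpqco dyl
Hunk 2: at line 3 remove [urgn] add [vvot] -> 11 lines: avr iwptr auqoa vvot yjc ofhbj wefa mcdos pusf gpqco dyl
Hunk 3: at line 1 remove [iwptr,auqoa] add [zblgh,bdzks,agxgw] -> 12 lines: avr zblgh bdzks agxgw vvot yjc ofhbj wefa mcdos pusf gpqco dyl
Hunk 4: at line 2 remove [bdzks,agxgw,vvot] add [gyb,swffd,uuugr] -> 12 lines: avr zblgh gyb swffd uuugr yjc ofhbj wefa mcdos pusf gpqco dyl
Hunk 5: at line 1 remove [gyb,swffd,uuugr] add [affd,jwt] -> 11 lines: avr zblgh affd jwt yjc ofhbj wefa mcdos pusf gpqco dyl
Hunk 6: at line 4 remove [yjc] add [pzh] -> 11 lines: avr zblgh affd jwt pzh ofhbj wefa mcdos pusf gpqco dyl
Hunk 7: at line 5 remove [wefa] add [krd] -> 11 lines: avr zblgh affd jwt pzh ofhbj krd mcdos pusf gpqco dyl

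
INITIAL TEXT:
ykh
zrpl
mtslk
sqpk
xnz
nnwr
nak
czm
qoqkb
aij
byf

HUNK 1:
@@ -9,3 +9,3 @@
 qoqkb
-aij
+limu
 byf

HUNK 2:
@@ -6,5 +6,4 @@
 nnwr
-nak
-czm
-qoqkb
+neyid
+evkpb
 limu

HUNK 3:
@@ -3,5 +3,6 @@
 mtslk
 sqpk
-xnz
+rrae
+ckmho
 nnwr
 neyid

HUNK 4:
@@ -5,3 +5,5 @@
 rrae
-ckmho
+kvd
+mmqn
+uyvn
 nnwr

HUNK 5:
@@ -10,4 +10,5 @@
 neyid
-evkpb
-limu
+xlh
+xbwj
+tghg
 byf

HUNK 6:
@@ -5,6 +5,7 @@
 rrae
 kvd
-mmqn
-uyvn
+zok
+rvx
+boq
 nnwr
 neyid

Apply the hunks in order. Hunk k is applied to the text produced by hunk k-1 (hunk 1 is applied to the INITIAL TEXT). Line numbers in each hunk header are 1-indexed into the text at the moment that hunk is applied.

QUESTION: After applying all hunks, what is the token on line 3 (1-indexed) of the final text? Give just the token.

Hunk 1: at line 9 remove [aij] add [limu] -> 11 lines: ykh zrpl mtslk sqpk xnz nnwr nak czm qoqkb limu byf
Hunk 2: at line 6 remove [nak,czm,qoqkb] add [neyid,evkpb] -> 10 lines: ykh zrpl mtslk sqpk xnz nnwr neyid evkpb limu byf
Hunk 3: at line 3 remove [xnz] add [rrae,ckmho] -> 11 lines: ykh zrpl mtslk sqpk rrae ckmho nnwr neyid evkpb limu byf
Hunk 4: at line 5 remove [ckmho] add [kvd,mmqn,uyvn] -> 13 lines: ykh zrpl mtslk sqpk rrae kvd mmqn uyvn nnwr neyid evkpb limu byf
Hunk 5: at line 10 remove [evkpb,limu] add [xlh,xbwj,tghg] -> 14 lines: ykh zrpl mtslk sqpk rrae kvd mmqn uyvn nnwr neyid xlh xbwj tghg byf
Hunk 6: at line 5 remove [mmqn,uyvn] add [zok,rvx,boq] -> 15 lines: ykh zrpl mtslk sqpk rrae kvd zok rvx boq nnwr neyid xlh xbwj tghg byf
Final line 3: mtslk

Answer: mtslk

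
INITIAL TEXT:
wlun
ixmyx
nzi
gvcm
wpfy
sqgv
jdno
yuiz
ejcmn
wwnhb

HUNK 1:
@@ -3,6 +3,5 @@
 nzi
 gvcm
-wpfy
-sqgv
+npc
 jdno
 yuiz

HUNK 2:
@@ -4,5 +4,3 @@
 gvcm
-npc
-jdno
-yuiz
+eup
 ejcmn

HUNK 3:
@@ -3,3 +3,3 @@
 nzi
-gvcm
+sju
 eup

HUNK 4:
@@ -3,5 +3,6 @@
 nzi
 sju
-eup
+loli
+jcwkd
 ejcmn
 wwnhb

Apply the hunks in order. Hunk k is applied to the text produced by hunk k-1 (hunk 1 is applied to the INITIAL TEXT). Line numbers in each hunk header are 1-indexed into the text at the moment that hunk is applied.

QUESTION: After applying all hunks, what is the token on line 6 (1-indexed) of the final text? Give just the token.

Hunk 1: at line 3 remove [wpfy,sqgv] add [npc] -> 9 lines: wlun ixmyx nzi gvcm npc jdno yuiz ejcmn wwnhb
Hunk 2: at line 4 remove [npc,jdno,yuiz] add [eup] -> 7 lines: wlun ixmyx nzi gvcm eup ejcmn wwnhb
Hunk 3: at line 3 remove [gvcm] add [sju] -> 7 lines: wlun ixmyx nzi sju eup ejcmn wwnhb
Hunk 4: at line 3 remove [eup] add [loli,jcwkd] -> 8 lines: wlun ixmyx nzi sju loli jcwkd ejcmn wwnhb
Final line 6: jcwkd

Answer: jcwkd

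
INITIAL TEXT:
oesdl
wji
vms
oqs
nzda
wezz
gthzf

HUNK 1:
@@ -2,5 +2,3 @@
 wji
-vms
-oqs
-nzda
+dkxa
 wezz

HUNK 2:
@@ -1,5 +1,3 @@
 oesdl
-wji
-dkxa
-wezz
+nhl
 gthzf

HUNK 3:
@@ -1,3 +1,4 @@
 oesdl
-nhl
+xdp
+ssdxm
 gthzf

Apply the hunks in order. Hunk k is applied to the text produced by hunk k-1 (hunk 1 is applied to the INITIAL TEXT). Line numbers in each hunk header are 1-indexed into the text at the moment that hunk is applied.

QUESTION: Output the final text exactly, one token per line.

Answer: oesdl
xdp
ssdxm
gthzf

Derivation:
Hunk 1: at line 2 remove [vms,oqs,nzda] add [dkxa] -> 5 lines: oesdl wji dkxa wezz gthzf
Hunk 2: at line 1 remove [wji,dkxa,wezz] add [nhl] -> 3 lines: oesdl nhl gthzf
Hunk 3: at line 1 remove [nhl] add [xdp,ssdxm] -> 4 lines: oesdl xdp ssdxm gthzf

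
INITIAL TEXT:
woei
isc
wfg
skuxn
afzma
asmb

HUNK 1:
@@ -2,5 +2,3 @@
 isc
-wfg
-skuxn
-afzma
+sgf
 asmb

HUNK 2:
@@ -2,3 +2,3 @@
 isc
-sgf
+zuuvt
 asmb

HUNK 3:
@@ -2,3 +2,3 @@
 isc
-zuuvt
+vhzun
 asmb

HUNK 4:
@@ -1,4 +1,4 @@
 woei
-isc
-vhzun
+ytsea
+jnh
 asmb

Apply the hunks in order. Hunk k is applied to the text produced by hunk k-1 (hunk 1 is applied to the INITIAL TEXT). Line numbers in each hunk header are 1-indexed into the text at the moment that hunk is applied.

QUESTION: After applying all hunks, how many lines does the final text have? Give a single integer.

Hunk 1: at line 2 remove [wfg,skuxn,afzma] add [sgf] -> 4 lines: woei isc sgf asmb
Hunk 2: at line 2 remove [sgf] add [zuuvt] -> 4 lines: woei isc zuuvt asmb
Hunk 3: at line 2 remove [zuuvt] add [vhzun] -> 4 lines: woei isc vhzun asmb
Hunk 4: at line 1 remove [isc,vhzun] add [ytsea,jnh] -> 4 lines: woei ytsea jnh asmb
Final line count: 4

Answer: 4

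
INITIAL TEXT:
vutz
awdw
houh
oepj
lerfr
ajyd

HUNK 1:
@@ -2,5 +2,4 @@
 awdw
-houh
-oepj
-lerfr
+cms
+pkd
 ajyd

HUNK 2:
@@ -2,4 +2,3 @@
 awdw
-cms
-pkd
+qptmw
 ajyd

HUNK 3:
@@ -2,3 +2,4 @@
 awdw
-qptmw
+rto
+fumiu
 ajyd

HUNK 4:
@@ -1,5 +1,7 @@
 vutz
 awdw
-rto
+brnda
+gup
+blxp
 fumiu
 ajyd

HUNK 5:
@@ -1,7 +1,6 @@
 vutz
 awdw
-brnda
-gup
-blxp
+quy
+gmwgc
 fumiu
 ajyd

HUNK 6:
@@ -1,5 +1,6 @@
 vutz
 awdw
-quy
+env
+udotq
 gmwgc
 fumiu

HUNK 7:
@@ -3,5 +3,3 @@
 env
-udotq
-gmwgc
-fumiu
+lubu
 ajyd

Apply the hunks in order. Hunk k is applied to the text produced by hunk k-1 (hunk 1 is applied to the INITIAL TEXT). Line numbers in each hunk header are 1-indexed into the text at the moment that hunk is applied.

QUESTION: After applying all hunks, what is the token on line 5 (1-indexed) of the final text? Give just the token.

Hunk 1: at line 2 remove [houh,oepj,lerfr] add [cms,pkd] -> 5 lines: vutz awdw cms pkd ajyd
Hunk 2: at line 2 remove [cms,pkd] add [qptmw] -> 4 lines: vutz awdw qptmw ajyd
Hunk 3: at line 2 remove [qptmw] add [rto,fumiu] -> 5 lines: vutz awdw rto fumiu ajyd
Hunk 4: at line 1 remove [rto] add [brnda,gup,blxp] -> 7 lines: vutz awdw brnda gup blxp fumiu ajyd
Hunk 5: at line 1 remove [brnda,gup,blxp] add [quy,gmwgc] -> 6 lines: vutz awdw quy gmwgc fumiu ajyd
Hunk 6: at line 1 remove [quy] add [env,udotq] -> 7 lines: vutz awdw env udotq gmwgc fumiu ajyd
Hunk 7: at line 3 remove [udotq,gmwgc,fumiu] add [lubu] -> 5 lines: vutz awdw env lubu ajyd
Final line 5: ajyd

Answer: ajyd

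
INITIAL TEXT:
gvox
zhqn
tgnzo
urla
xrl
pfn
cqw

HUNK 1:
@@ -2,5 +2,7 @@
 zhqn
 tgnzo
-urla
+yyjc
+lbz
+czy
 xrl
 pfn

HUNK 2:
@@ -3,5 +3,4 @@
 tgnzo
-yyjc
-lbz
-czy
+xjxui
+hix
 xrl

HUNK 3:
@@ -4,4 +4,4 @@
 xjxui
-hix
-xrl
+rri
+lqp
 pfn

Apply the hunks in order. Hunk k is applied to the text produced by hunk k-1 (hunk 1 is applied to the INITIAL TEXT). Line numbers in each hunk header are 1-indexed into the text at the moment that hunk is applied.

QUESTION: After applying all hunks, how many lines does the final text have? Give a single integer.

Hunk 1: at line 2 remove [urla] add [yyjc,lbz,czy] -> 9 lines: gvox zhqn tgnzo yyjc lbz czy xrl pfn cqw
Hunk 2: at line 3 remove [yyjc,lbz,czy] add [xjxui,hix] -> 8 lines: gvox zhqn tgnzo xjxui hix xrl pfn cqw
Hunk 3: at line 4 remove [hix,xrl] add [rri,lqp] -> 8 lines: gvox zhqn tgnzo xjxui rri lqp pfn cqw
Final line count: 8

Answer: 8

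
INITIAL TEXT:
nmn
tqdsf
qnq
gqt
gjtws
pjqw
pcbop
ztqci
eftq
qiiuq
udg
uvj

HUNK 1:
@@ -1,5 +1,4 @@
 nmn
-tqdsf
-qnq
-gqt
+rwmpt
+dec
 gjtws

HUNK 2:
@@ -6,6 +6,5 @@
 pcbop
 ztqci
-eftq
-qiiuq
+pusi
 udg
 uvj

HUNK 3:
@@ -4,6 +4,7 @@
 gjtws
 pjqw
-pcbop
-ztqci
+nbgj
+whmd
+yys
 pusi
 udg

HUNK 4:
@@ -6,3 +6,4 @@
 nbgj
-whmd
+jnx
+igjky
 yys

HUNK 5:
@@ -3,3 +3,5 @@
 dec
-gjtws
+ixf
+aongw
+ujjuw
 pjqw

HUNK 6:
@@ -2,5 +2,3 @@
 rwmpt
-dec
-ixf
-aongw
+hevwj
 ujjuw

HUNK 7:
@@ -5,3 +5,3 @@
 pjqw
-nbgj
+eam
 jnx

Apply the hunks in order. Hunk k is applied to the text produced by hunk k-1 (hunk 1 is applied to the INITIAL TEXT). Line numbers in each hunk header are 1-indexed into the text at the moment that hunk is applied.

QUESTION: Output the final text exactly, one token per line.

Hunk 1: at line 1 remove [tqdsf,qnq,gqt] add [rwmpt,dec] -> 11 lines: nmn rwmpt dec gjtws pjqw pcbop ztqci eftq qiiuq udg uvj
Hunk 2: at line 6 remove [eftq,qiiuq] add [pusi] -> 10 lines: nmn rwmpt dec gjtws pjqw pcbop ztqci pusi udg uvj
Hunk 3: at line 4 remove [pcbop,ztqci] add [nbgj,whmd,yys] -> 11 lines: nmn rwmpt dec gjtws pjqw nbgj whmd yys pusi udg uvj
Hunk 4: at line 6 remove [whmd] add [jnx,igjky] -> 12 lines: nmn rwmpt dec gjtws pjqw nbgj jnx igjky yys pusi udg uvj
Hunk 5: at line 3 remove [gjtws] add [ixf,aongw,ujjuw] -> 14 lines: nmn rwmpt dec ixf aongw ujjuw pjqw nbgj jnx igjky yys pusi udg uvj
Hunk 6: at line 2 remove [dec,ixf,aongw] add [hevwj] -> 12 lines: nmn rwmpt hevwj ujjuw pjqw nbgj jnx igjky yys pusi udg uvj
Hunk 7: at line 5 remove [nbgj] add [eam] -> 12 lines: nmn rwmpt hevwj ujjuw pjqw eam jnx igjky yys pusi udg uvj

Answer: nmn
rwmpt
hevwj
ujjuw
pjqw
eam
jnx
igjky
yys
pusi
udg
uvj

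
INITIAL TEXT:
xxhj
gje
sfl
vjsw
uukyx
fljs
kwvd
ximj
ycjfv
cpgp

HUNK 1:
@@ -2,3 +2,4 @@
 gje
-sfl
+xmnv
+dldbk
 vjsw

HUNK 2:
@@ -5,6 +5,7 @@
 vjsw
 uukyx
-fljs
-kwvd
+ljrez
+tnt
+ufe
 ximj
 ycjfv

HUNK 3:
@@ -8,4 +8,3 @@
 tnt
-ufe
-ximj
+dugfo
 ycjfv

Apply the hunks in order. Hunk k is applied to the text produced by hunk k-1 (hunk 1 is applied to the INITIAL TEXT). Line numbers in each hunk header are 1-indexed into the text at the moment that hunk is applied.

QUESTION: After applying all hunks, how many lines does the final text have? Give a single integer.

Answer: 11

Derivation:
Hunk 1: at line 2 remove [sfl] add [xmnv,dldbk] -> 11 lines: xxhj gje xmnv dldbk vjsw uukyx fljs kwvd ximj ycjfv cpgp
Hunk 2: at line 5 remove [fljs,kwvd] add [ljrez,tnt,ufe] -> 12 lines: xxhj gje xmnv dldbk vjsw uukyx ljrez tnt ufe ximj ycjfv cpgp
Hunk 3: at line 8 remove [ufe,ximj] add [dugfo] -> 11 lines: xxhj gje xmnv dldbk vjsw uukyx ljrez tnt dugfo ycjfv cpgp
Final line count: 11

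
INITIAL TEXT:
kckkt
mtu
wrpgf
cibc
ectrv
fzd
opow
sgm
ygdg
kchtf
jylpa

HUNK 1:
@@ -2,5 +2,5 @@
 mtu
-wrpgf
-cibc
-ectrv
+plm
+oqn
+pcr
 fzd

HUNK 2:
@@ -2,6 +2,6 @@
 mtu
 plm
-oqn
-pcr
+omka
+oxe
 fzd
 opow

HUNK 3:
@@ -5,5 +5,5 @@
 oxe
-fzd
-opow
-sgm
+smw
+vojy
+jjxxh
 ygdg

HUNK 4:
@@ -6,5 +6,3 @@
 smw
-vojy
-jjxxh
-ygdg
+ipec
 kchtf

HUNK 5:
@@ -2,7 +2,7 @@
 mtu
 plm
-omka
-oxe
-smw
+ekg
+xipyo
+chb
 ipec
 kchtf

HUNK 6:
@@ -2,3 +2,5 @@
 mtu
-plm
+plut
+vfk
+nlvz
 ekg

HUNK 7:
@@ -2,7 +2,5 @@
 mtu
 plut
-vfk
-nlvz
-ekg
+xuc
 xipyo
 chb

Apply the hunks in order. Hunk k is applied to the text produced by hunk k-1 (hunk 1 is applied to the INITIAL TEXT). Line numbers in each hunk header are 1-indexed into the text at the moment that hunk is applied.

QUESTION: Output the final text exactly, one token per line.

Hunk 1: at line 2 remove [wrpgf,cibc,ectrv] add [plm,oqn,pcr] -> 11 lines: kckkt mtu plm oqn pcr fzd opow sgm ygdg kchtf jylpa
Hunk 2: at line 2 remove [oqn,pcr] add [omka,oxe] -> 11 lines: kckkt mtu plm omka oxe fzd opow sgm ygdg kchtf jylpa
Hunk 3: at line 5 remove [fzd,opow,sgm] add [smw,vojy,jjxxh] -> 11 lines: kckkt mtu plm omka oxe smw vojy jjxxh ygdg kchtf jylpa
Hunk 4: at line 6 remove [vojy,jjxxh,ygdg] add [ipec] -> 9 lines: kckkt mtu plm omka oxe smw ipec kchtf jylpa
Hunk 5: at line 2 remove [omka,oxe,smw] add [ekg,xipyo,chb] -> 9 lines: kckkt mtu plm ekg xipyo chb ipec kchtf jylpa
Hunk 6: at line 2 remove [plm] add [plut,vfk,nlvz] -> 11 lines: kckkt mtu plut vfk nlvz ekg xipyo chb ipec kchtf jylpa
Hunk 7: at line 2 remove [vfk,nlvz,ekg] add [xuc] -> 9 lines: kckkt mtu plut xuc xipyo chb ipec kchtf jylpa

Answer: kckkt
mtu
plut
xuc
xipyo
chb
ipec
kchtf
jylpa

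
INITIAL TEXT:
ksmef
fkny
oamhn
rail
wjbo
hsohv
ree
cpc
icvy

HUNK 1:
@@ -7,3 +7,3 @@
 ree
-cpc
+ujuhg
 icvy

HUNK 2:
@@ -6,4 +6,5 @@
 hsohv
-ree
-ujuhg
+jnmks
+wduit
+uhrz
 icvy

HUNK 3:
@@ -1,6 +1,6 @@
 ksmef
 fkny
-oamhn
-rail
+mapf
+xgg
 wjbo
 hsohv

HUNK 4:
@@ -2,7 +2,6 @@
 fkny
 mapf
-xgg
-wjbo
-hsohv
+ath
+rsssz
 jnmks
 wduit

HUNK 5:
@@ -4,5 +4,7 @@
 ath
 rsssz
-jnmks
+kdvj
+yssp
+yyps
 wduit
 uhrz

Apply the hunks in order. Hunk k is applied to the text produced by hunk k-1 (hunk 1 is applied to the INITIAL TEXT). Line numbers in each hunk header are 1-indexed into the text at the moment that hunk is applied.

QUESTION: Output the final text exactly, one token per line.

Answer: ksmef
fkny
mapf
ath
rsssz
kdvj
yssp
yyps
wduit
uhrz
icvy

Derivation:
Hunk 1: at line 7 remove [cpc] add [ujuhg] -> 9 lines: ksmef fkny oamhn rail wjbo hsohv ree ujuhg icvy
Hunk 2: at line 6 remove [ree,ujuhg] add [jnmks,wduit,uhrz] -> 10 lines: ksmef fkny oamhn rail wjbo hsohv jnmks wduit uhrz icvy
Hunk 3: at line 1 remove [oamhn,rail] add [mapf,xgg] -> 10 lines: ksmef fkny mapf xgg wjbo hsohv jnmks wduit uhrz icvy
Hunk 4: at line 2 remove [xgg,wjbo,hsohv] add [ath,rsssz] -> 9 lines: ksmef fkny mapf ath rsssz jnmks wduit uhrz icvy
Hunk 5: at line 4 remove [jnmks] add [kdvj,yssp,yyps] -> 11 lines: ksmef fkny mapf ath rsssz kdvj yssp yyps wduit uhrz icvy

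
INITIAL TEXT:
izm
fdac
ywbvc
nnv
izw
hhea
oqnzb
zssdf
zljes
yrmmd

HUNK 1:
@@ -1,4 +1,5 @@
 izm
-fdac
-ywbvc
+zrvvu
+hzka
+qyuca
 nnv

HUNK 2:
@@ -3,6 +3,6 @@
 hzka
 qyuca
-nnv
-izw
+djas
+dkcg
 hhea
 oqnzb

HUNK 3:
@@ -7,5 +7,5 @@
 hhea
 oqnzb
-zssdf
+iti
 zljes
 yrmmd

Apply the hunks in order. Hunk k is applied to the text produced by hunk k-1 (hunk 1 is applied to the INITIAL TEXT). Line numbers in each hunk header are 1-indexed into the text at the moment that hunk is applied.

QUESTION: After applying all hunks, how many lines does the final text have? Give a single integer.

Answer: 11

Derivation:
Hunk 1: at line 1 remove [fdac,ywbvc] add [zrvvu,hzka,qyuca] -> 11 lines: izm zrvvu hzka qyuca nnv izw hhea oqnzb zssdf zljes yrmmd
Hunk 2: at line 3 remove [nnv,izw] add [djas,dkcg] -> 11 lines: izm zrvvu hzka qyuca djas dkcg hhea oqnzb zssdf zljes yrmmd
Hunk 3: at line 7 remove [zssdf] add [iti] -> 11 lines: izm zrvvu hzka qyuca djas dkcg hhea oqnzb iti zljes yrmmd
Final line count: 11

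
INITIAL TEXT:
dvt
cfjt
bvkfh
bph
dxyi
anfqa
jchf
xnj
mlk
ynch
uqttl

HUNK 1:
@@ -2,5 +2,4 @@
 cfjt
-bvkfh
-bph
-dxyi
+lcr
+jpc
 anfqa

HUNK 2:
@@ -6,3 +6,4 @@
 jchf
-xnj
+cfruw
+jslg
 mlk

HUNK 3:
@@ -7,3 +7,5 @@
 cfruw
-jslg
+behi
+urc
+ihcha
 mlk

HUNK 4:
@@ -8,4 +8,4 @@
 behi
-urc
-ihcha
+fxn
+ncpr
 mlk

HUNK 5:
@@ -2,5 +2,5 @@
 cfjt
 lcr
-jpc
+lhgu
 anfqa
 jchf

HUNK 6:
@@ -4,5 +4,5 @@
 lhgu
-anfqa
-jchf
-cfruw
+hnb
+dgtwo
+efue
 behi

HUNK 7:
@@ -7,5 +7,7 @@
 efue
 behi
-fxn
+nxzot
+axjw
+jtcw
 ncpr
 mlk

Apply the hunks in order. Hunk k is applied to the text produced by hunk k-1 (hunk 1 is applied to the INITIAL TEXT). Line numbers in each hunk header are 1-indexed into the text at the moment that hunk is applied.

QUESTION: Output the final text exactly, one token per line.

Hunk 1: at line 2 remove [bvkfh,bph,dxyi] add [lcr,jpc] -> 10 lines: dvt cfjt lcr jpc anfqa jchf xnj mlk ynch uqttl
Hunk 2: at line 6 remove [xnj] add [cfruw,jslg] -> 11 lines: dvt cfjt lcr jpc anfqa jchf cfruw jslg mlk ynch uqttl
Hunk 3: at line 7 remove [jslg] add [behi,urc,ihcha] -> 13 lines: dvt cfjt lcr jpc anfqa jchf cfruw behi urc ihcha mlk ynch uqttl
Hunk 4: at line 8 remove [urc,ihcha] add [fxn,ncpr] -> 13 lines: dvt cfjt lcr jpc anfqa jchf cfruw behi fxn ncpr mlk ynch uqttl
Hunk 5: at line 2 remove [jpc] add [lhgu] -> 13 lines: dvt cfjt lcr lhgu anfqa jchf cfruw behi fxn ncpr mlk ynch uqttl
Hunk 6: at line 4 remove [anfqa,jchf,cfruw] add [hnb,dgtwo,efue] -> 13 lines: dvt cfjt lcr lhgu hnb dgtwo efue behi fxn ncpr mlk ynch uqttl
Hunk 7: at line 7 remove [fxn] add [nxzot,axjw,jtcw] -> 15 lines: dvt cfjt lcr lhgu hnb dgtwo efue behi nxzot axjw jtcw ncpr mlk ynch uqttl

Answer: dvt
cfjt
lcr
lhgu
hnb
dgtwo
efue
behi
nxzot
axjw
jtcw
ncpr
mlk
ynch
uqttl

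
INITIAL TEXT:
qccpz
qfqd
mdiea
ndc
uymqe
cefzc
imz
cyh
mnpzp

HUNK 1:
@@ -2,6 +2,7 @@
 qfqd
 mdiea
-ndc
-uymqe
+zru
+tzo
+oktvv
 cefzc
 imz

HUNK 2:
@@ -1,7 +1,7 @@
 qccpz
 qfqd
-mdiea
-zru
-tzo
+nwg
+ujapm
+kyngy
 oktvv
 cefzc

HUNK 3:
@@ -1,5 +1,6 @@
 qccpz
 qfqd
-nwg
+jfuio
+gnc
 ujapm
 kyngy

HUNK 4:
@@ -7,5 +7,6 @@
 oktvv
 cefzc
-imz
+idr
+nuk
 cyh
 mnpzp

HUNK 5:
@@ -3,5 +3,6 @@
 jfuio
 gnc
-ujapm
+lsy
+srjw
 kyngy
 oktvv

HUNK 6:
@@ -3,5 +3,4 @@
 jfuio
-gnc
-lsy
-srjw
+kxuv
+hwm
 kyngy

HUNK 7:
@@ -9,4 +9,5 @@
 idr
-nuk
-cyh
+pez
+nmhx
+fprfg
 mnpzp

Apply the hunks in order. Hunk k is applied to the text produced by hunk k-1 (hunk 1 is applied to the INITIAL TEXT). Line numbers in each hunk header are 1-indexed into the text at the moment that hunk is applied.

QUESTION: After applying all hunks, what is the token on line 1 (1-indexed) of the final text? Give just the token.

Answer: qccpz

Derivation:
Hunk 1: at line 2 remove [ndc,uymqe] add [zru,tzo,oktvv] -> 10 lines: qccpz qfqd mdiea zru tzo oktvv cefzc imz cyh mnpzp
Hunk 2: at line 1 remove [mdiea,zru,tzo] add [nwg,ujapm,kyngy] -> 10 lines: qccpz qfqd nwg ujapm kyngy oktvv cefzc imz cyh mnpzp
Hunk 3: at line 1 remove [nwg] add [jfuio,gnc] -> 11 lines: qccpz qfqd jfuio gnc ujapm kyngy oktvv cefzc imz cyh mnpzp
Hunk 4: at line 7 remove [imz] add [idr,nuk] -> 12 lines: qccpz qfqd jfuio gnc ujapm kyngy oktvv cefzc idr nuk cyh mnpzp
Hunk 5: at line 3 remove [ujapm] add [lsy,srjw] -> 13 lines: qccpz qfqd jfuio gnc lsy srjw kyngy oktvv cefzc idr nuk cyh mnpzp
Hunk 6: at line 3 remove [gnc,lsy,srjw] add [kxuv,hwm] -> 12 lines: qccpz qfqd jfuio kxuv hwm kyngy oktvv cefzc idr nuk cyh mnpzp
Hunk 7: at line 9 remove [nuk,cyh] add [pez,nmhx,fprfg] -> 13 lines: qccpz qfqd jfuio kxuv hwm kyngy oktvv cefzc idr pez nmhx fprfg mnpzp
Final line 1: qccpz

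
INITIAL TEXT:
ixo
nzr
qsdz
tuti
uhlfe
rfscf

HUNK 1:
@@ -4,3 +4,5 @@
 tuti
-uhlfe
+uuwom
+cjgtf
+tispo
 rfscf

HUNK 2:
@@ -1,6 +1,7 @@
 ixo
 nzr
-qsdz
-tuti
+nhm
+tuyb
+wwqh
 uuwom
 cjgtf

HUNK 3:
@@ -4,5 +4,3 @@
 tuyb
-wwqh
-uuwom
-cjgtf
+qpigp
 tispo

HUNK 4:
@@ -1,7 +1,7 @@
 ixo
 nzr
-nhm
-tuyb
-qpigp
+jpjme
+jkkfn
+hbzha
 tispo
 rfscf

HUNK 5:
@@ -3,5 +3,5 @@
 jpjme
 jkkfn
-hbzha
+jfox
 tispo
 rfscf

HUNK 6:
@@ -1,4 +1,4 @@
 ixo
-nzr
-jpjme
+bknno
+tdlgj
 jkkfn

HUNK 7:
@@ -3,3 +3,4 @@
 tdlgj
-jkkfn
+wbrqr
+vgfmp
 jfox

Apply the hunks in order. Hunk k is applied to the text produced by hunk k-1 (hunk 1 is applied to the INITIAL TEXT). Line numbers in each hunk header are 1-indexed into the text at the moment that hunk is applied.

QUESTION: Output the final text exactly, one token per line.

Hunk 1: at line 4 remove [uhlfe] add [uuwom,cjgtf,tispo] -> 8 lines: ixo nzr qsdz tuti uuwom cjgtf tispo rfscf
Hunk 2: at line 1 remove [qsdz,tuti] add [nhm,tuyb,wwqh] -> 9 lines: ixo nzr nhm tuyb wwqh uuwom cjgtf tispo rfscf
Hunk 3: at line 4 remove [wwqh,uuwom,cjgtf] add [qpigp] -> 7 lines: ixo nzr nhm tuyb qpigp tispo rfscf
Hunk 4: at line 1 remove [nhm,tuyb,qpigp] add [jpjme,jkkfn,hbzha] -> 7 lines: ixo nzr jpjme jkkfn hbzha tispo rfscf
Hunk 5: at line 3 remove [hbzha] add [jfox] -> 7 lines: ixo nzr jpjme jkkfn jfox tispo rfscf
Hunk 6: at line 1 remove [nzr,jpjme] add [bknno,tdlgj] -> 7 lines: ixo bknno tdlgj jkkfn jfox tispo rfscf
Hunk 7: at line 3 remove [jkkfn] add [wbrqr,vgfmp] -> 8 lines: ixo bknno tdlgj wbrqr vgfmp jfox tispo rfscf

Answer: ixo
bknno
tdlgj
wbrqr
vgfmp
jfox
tispo
rfscf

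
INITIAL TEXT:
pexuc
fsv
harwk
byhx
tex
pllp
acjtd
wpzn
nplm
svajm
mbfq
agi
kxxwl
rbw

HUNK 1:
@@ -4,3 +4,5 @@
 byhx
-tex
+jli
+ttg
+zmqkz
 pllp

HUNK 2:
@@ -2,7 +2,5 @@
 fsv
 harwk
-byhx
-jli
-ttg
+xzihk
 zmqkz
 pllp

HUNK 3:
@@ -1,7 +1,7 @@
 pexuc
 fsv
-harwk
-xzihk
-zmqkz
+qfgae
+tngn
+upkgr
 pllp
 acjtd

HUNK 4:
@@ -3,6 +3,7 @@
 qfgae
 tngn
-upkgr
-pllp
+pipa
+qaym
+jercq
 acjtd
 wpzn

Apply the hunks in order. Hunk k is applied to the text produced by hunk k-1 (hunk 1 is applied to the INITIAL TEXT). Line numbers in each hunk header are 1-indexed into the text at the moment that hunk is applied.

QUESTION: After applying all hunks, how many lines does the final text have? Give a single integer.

Hunk 1: at line 4 remove [tex] add [jli,ttg,zmqkz] -> 16 lines: pexuc fsv harwk byhx jli ttg zmqkz pllp acjtd wpzn nplm svajm mbfq agi kxxwl rbw
Hunk 2: at line 2 remove [byhx,jli,ttg] add [xzihk] -> 14 lines: pexuc fsv harwk xzihk zmqkz pllp acjtd wpzn nplm svajm mbfq agi kxxwl rbw
Hunk 3: at line 1 remove [harwk,xzihk,zmqkz] add [qfgae,tngn,upkgr] -> 14 lines: pexuc fsv qfgae tngn upkgr pllp acjtd wpzn nplm svajm mbfq agi kxxwl rbw
Hunk 4: at line 3 remove [upkgr,pllp] add [pipa,qaym,jercq] -> 15 lines: pexuc fsv qfgae tngn pipa qaym jercq acjtd wpzn nplm svajm mbfq agi kxxwl rbw
Final line count: 15

Answer: 15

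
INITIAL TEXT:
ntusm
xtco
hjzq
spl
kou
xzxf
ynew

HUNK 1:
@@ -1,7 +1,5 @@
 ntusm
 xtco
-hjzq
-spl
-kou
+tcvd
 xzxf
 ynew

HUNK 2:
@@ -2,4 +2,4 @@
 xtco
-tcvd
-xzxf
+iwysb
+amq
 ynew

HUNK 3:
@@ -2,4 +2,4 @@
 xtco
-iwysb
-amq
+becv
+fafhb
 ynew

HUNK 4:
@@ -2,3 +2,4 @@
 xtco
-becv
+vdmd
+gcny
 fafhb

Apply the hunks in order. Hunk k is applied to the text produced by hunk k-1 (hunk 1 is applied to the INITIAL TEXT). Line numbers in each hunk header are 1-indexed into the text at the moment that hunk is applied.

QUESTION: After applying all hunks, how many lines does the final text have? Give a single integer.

Hunk 1: at line 1 remove [hjzq,spl,kou] add [tcvd] -> 5 lines: ntusm xtco tcvd xzxf ynew
Hunk 2: at line 2 remove [tcvd,xzxf] add [iwysb,amq] -> 5 lines: ntusm xtco iwysb amq ynew
Hunk 3: at line 2 remove [iwysb,amq] add [becv,fafhb] -> 5 lines: ntusm xtco becv fafhb ynew
Hunk 4: at line 2 remove [becv] add [vdmd,gcny] -> 6 lines: ntusm xtco vdmd gcny fafhb ynew
Final line count: 6

Answer: 6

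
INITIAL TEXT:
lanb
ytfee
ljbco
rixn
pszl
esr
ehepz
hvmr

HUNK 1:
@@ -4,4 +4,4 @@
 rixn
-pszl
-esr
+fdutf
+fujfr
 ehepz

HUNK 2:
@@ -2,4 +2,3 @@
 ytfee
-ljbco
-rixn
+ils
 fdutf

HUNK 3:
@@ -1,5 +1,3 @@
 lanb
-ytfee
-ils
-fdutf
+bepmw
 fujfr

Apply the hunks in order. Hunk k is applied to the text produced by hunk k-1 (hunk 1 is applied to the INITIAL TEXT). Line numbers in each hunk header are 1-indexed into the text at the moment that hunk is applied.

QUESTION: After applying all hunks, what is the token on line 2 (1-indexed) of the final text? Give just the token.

Answer: bepmw

Derivation:
Hunk 1: at line 4 remove [pszl,esr] add [fdutf,fujfr] -> 8 lines: lanb ytfee ljbco rixn fdutf fujfr ehepz hvmr
Hunk 2: at line 2 remove [ljbco,rixn] add [ils] -> 7 lines: lanb ytfee ils fdutf fujfr ehepz hvmr
Hunk 3: at line 1 remove [ytfee,ils,fdutf] add [bepmw] -> 5 lines: lanb bepmw fujfr ehepz hvmr
Final line 2: bepmw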